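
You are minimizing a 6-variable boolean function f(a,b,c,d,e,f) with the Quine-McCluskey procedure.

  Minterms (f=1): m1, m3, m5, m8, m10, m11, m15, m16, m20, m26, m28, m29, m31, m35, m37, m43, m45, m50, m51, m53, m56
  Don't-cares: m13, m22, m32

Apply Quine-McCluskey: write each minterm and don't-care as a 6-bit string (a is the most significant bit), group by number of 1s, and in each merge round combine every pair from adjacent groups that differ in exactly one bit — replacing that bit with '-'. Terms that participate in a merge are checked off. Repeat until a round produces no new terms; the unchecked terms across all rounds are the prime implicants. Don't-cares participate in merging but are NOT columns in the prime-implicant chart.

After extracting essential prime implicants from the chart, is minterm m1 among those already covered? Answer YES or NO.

NO

[col 0] 000001*, 000011*, 000101*, 001000*, 001010*, 001011*, 001101*, 001111*, 010000*, 010100*, 010110*, 011010*, 011100*, 011101*, 011111*, 100000, 100011*, 100101*, 101011*, 101101*, 110010*, 110011*, 110101*, 111000
[col 1] -00011*, -00101*, -01011*, -01101*, 0-1010, 0-1101*, 0-1111*, 00-011*, 00-101*, 000-01, 0000-1, 001-11, 0010-0, 00101-, 0011-1*, 01-100, 010-00, 0101-0, 0111-1*, 01110-, 1-0011, 1-0101, 10-011*, 10-101*, 11001-
[col 2] -0-011, -0-101, 0-11-1
Prime implicants: -0-011, -0-101, 0-1010, 0-11-1, 000-01, 0000-1, 001-11, 0010-0, 00101-, 01-100, 010-00, 0101-0, 01110-, 1-0011, 1-0101, 100000, 11001-, 111000
PI chart (minterm → PIs covering it):
  1 | 000-01,0000-1
  3 | -0-011,0000-1
  5 | -0-101,000-01
  8 | 0010-0  (sole → essential)
  10 | 0-1010,0010-0,00101-
  11 | -0-011,001-11,00101-
  15 | 0-11-1,001-11
  16 | 010-00  (sole → essential)
  20 | 01-100,010-00,0101-0
  26 | 0-1010  (sole → essential)
  28 | 01-100,01110-
  29 | 0-11-1,01110-
  31 | 0-11-1  (sole → essential)
  35 | -0-011,1-0011
  37 | -0-101,1-0101
  43 | -0-011  (sole → essential)
  45 | -0-101  (sole → essential)
  50 | 11001-  (sole → essential)
  51 | 1-0011,11001-
  53 | 1-0101  (sole → essential)
  56 | 111000  (sole → essential)
Essential prime implicants: -0-011, -0-101, 0-1010, 0-11-1, 0010-0, 010-00, 1-0101, 11001-, 111000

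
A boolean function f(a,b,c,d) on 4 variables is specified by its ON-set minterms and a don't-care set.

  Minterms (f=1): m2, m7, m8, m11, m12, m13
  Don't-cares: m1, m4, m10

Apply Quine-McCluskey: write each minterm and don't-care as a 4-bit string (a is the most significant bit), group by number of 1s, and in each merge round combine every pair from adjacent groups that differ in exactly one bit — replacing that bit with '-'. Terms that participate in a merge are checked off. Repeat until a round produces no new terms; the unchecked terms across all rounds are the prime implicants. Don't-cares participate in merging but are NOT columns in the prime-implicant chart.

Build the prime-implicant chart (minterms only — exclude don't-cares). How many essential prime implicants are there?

Round 0: 0001 0010✓ 0100✓ 0111 1000✓ 1010✓ 1011✓ 1100✓ 1101✓
Round 1: -010 -100 1-00 10-0 101- 110-
PIs = {-010, -100, 0001, 0111, 1-00, 10-0, 101-, 110-}
Coverage chart:
  m2: -010 ←essential
  m7: 0111 ←essential
  m8: 1-00,10-0
  m11: 101- ←essential
  m12: -100,1-00,110-
  m13: 110- ←essential
Essential: -010, 0111, 101-, 110-

4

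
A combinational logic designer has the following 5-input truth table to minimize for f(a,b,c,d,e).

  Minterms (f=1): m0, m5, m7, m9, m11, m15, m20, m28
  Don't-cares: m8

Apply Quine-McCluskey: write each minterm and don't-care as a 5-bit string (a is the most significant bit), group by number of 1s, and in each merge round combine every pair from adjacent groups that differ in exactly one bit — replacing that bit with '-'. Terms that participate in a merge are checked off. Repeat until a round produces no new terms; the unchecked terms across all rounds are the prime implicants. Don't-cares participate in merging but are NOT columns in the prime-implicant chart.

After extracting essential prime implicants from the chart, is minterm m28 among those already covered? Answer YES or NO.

YES

[col 0] 00000*, 00101*, 00111*, 01000*, 01001*, 01011*, 01111*, 10100*, 11100*
[col 1] 0-000, 0-111, 001-1, 01-11, 010-1, 0100-, 1-100
Prime implicants: 0-000, 0-111, 001-1, 01-11, 010-1, 0100-, 1-100
PI chart (minterm → PIs covering it):
  0 | 0-000  (sole → essential)
  5 | 001-1  (sole → essential)
  7 | 0-111,001-1
  9 | 010-1,0100-
  11 | 01-11,010-1
  15 | 0-111,01-11
  20 | 1-100  (sole → essential)
  28 | 1-100  (sole → essential)
Essential prime implicants: 0-000, 001-1, 1-100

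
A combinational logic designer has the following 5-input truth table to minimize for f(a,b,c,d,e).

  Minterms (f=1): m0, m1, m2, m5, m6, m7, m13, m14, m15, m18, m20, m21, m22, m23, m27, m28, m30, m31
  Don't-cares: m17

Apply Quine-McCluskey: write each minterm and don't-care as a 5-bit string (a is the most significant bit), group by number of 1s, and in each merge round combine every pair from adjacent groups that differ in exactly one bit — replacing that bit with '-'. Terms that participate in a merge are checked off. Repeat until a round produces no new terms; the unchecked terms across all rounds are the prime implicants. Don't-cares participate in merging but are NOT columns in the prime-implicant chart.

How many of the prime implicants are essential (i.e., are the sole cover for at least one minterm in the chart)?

5

Round 0: 00000✓ 00001✓ 00010✓ 00101✓ 00110✓ 00111✓ 01101✓ 01110✓ 01111✓ 10001✓ 10010✓ 10100✓ 10101✓ 10110✓ 10111✓ 11011✓ 11100✓ 11110✓ 11111✓
Round 1: -0001✓ -0010✓ -0101✓ -0110✓ -0111✓ -1110✓ -1111✓ 0-101✓ 0-110✓ 0-111✓ 00-01✓ 00-10✓ 000-0 0000- 001-1✓ 0011-✓ 011-1✓ 0111-✓ 1-100✓ 1-110✓ 1-111✓ 10-01✓ 10-10✓ 101-0✓ 101-1✓ 1010-✓ 1011-✓ 11-11 111-0✓ 1111-✓
Round 2: --110✓ --111✓ -0-01 -0-10 -01-1 -011-✓ -111-✓ 0-1-1 0-11-✓ 1-1-0 1-11-✓ 101--
Round 3: --11-
PIs = {--11-, -0-01, -0-10, -01-1, 0-1-1, 000-0, 0000-, 1-1-0, 101--, 11-11}
Coverage chart:
  m0: 000-0,0000-
  m1: -0-01,0000-
  m2: -0-10,000-0
  m5: -0-01,-01-1,0-1-1
  m6: --11-,-0-10
  m7: --11-,-01-1,0-1-1
  m13: 0-1-1 ←essential
  m14: --11- ←essential
  m15: --11-,0-1-1
  m18: -0-10 ←essential
  m20: 1-1-0,101--
  m21: -0-01,-01-1,101--
  m22: --11-,-0-10,1-1-0,101--
  m23: --11-,-01-1,101--
  m27: 11-11 ←essential
  m28: 1-1-0 ←essential
  m30: --11-,1-1-0
  m31: --11-,11-11
Essential: --11-, -0-10, 0-1-1, 1-1-0, 11-11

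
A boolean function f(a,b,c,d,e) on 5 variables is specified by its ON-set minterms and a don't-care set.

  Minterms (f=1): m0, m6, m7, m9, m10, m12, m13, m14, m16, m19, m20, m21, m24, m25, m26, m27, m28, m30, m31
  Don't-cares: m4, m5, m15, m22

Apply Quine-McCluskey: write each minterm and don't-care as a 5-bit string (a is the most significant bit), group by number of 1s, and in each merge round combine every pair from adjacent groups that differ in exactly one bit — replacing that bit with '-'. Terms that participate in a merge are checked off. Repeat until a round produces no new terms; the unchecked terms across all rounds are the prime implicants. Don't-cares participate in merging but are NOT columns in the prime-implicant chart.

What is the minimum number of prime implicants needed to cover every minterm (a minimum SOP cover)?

8

size-2^0 implicants → 00000(✓)  00100(✓)  00101(✓)  00110(✓)  00111(✓)  01001(✓)  01010(✓)  01100(✓)  01101(✓)  01110(✓)  01111(✓)  10000(✓)  10011(✓)  10100(✓)  10101(✓)  10110(✓)  11000(✓)  11001(✓)  11010(✓)  11011(✓)  11100(✓)  11110(✓)  11111(✓)
size-2^1 implicants → -0000(✓)  -0100(✓)  -0101(✓)  -0110(✓)  -1001  -1010(✓)  -1100(✓)  -1110(✓)  -1111(✓)  0-100(✓)  0-101(✓)  0-110(✓)  0-111(✓)  00-00(✓)  001-0(✓)  001-1(✓)  0010-(✓)  0011-(✓)  01-01  01-10(✓)  011-0(✓)  011-1(✓)  0110-(✓)  0111-(✓)  1-000(✓)  1-011  1-100(✓)  1-110(✓)  10-00(✓)  101-0(✓)  1010-(✓)  11-00(✓)  11-10(✓)  11-11(✓)  110-0(✓)  110-1(✓)  1100-(✓)  1101-(✓)  111-0(✓)  1111-(✓)
size-2^2 implicants → --100(✓)  --110(✓)  -0-00  -01-0(✓)  -010-  -1-10  -11-0(✓)  -111-  0-1-0(✓)  0-1-1(✓)  0-10-(✓)  0-11-(✓)  001--(✓)  011--(✓)  1--00  1-1-0(✓)  11--0  11-1-  110--
size-2^3 implicants → --1-0  0-1--
Unchecked terms (primes): --1-0, -0-00, -010-, -1-10, -1001, -111-, 0-1--, 01-01, 1--00, 1-011, 11--0, 11-1-, 110--
Minterm coverage:
  m0 ⊆ -0-00 [E]
  m6 ⊆ --1-0,0-1--
  m7 ⊆ 0-1-- [E]
  m9 ⊆ -1001,01-01
  m10 ⊆ -1-10 [E]
  m12 ⊆ --1-0,0-1--
  m13 ⊆ 0-1--,01-01
  m14 ⊆ --1-0,-1-10,-111-,0-1--
  m16 ⊆ -0-00,1--00
  m19 ⊆ 1-011 [E]
  m20 ⊆ --1-0,-0-00,-010-,1--00
  m21 ⊆ -010- [E]
  m24 ⊆ 1--00,11--0,110--
  m25 ⊆ -1001,110--
  m26 ⊆ -1-10,11--0,11-1-,110--
  m27 ⊆ 1-011,11-1-,110--
  m28 ⊆ --1-0,1--00,11--0
  m30 ⊆ --1-0,-1-10,-111-,11--0,11-1-
  m31 ⊆ -111-,11-1-
E = {-0-00, -010-, -1-10, 0-1--, 1-011}
Petrick residual → -1001, -111-, 1--00
Cover = b'd'e' + b'cd' + bde' + bc'd'e + bcd + a'c + ad'e' + ac'de  |cover|=8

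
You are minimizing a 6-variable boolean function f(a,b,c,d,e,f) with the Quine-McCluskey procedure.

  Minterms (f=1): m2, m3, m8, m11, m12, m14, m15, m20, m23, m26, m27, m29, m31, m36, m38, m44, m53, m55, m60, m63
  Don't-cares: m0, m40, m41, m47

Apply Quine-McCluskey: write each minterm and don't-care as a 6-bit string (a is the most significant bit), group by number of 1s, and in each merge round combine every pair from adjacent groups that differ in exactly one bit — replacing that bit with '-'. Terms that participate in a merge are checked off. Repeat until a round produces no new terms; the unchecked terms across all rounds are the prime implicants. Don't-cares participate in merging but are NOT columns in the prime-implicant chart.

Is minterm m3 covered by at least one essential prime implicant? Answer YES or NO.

NO

Round 0: 000000✓ 000010✓ 000011✓ 001000✓ 001011✓ 001100✓ 001110✓ 001111✓ 010100 010111✓ 011010✓ 011011✓ 011101✓ 011111✓ 100100✓ 100110✓ 101000✓ 101001✓ 101100✓ 101111✓ 110101✓ 110111✓ 111100✓ 111111✓
Round 1: -01000✓ -01100✓ -01111✓ -10111✓ -11111✓ 0-1011✓ 0-1111✓ 00-000 00-011 0000-0 00001- 001-00✓ 001-11✓ 0011-0 00111- 01-111✓ 011-11✓ 01101- 0111-1 1-1100 1-1111✓ 10-100 1001-0 101-00✓ 10100- 11-111✓ 1101-1
Round 2: --1111 -01-00 -1-111 0-1-11
PIs = {--1111, -01-00, -1-111, 0-1-11, 00-000, 00-011, 0000-0, 00001-, 0011-0, 00111-, 010100, 01101-, 0111-1, 1-1100, 10-100, 1001-0, 10100-, 1101-1}
Coverage chart:
  m2: 0000-0,00001-
  m3: 00-011,00001-
  m8: -01-00,00-000
  m11: 0-1-11,00-011
  m12: -01-00,0011-0
  m14: 0011-0,00111-
  m15: --1111,0-1-11,00111-
  m20: 010100 ←essential
  m23: -1-111 ←essential
  m26: 01101- ←essential
  m27: 0-1-11,01101-
  m29: 0111-1 ←essential
  m31: --1111,-1-111,0-1-11,0111-1
  m36: 10-100,1001-0
  m38: 1001-0 ←essential
  m44: -01-00,1-1100,10-100
  m53: 1101-1 ←essential
  m55: -1-111,1101-1
  m60: 1-1100 ←essential
  m63: --1111,-1-111
Essential: -1-111, 010100, 01101-, 0111-1, 1-1100, 1001-0, 1101-1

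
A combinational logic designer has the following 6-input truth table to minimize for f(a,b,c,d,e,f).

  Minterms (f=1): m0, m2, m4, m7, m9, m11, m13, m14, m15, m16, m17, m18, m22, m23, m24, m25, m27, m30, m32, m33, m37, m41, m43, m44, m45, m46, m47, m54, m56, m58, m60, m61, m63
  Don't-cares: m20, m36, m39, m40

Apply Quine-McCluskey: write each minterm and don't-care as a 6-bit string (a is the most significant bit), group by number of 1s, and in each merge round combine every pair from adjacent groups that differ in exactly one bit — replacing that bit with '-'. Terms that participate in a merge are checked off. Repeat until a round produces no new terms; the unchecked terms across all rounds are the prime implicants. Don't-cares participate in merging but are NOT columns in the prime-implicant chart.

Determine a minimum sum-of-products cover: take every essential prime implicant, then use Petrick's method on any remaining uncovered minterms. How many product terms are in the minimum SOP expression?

Round 0: 000000✓ 000010✓ 000100✓ 000111✓ 001001✓ 001011✓ 001101✓ 001110✓ 001111✓ 010000✓ 010001✓ 010010✓ 010100✓ 010110✓ 010111✓ 011000✓ 011001✓ 011011✓ 011110✓ 100000✓ 100001✓ 100100✓ 100101✓ 100111✓ 101000✓ 101001✓ 101011✓ 101100✓ 101101✓ 101110✓ 101111✓ 110110✓ 111000✓ 111010✓ 111100✓ 111101✓ 111111✓
Round 1: -00000✓ -00100✓ -00111✓ -01001✓ -01011✓ -01101✓ -01110✓ -01111✓ -10110 -11000 0-0000✓ 0-0010✓ 0-0100✓ 0-0111 0-1001✓ 0-1011✓ 0-1110 00-111✓ 000-00✓ 0000-0✓ 001-01✓ 001-11✓ 0010-1✓ 0011-1✓ 00111-✓ 01-000✓ 01-001✓ 01-110 010-00✓ 010-10✓ 0100-0✓ 01000-✓ 0101-0✓ 01011- 0110-1✓ 01100-✓ 1-1000✓ 1-1100✓ 1-1101✓ 1-1111✓ 10-000✓ 10-001✓ 10-100✓ 10-101✓ 10-111✓ 100-00✓ 100-01✓ 10000-✓ 1001-1✓ 10010-✓ 101-00✓ 101-01✓ 101-11✓ 1010-1✓ 10100-✓ 1011-0✓ 1011-1✓ 10110-✓ 10111-✓ 111-00✓ 1110-0 1111-1✓ 11110-✓
Round 2: -0-111 -00-00 -01-01✓ -01-11✓ -010-1✓ -011-1✓ -0111- 0-0-00 0-00-0 0-10-1 001--1✓ 01-00- 010--0 1-1-00 1-11-1 1-110- 10--00✓ 10--01✓ 10-00-✓ 10-1-1 10-10-✓ 100-0-✓ 101--1✓ 101-0-✓ 1011--
Round 3: -01--1 10--0-
PIs = {-0-111, -00-00, -01--1, -0111-, -10110, -11000, 0-0-00, 0-00-0, 0-0111, 0-10-1, 0-1110, 01-00-, 01-110, 010--0, 01011-, 1-1-00, 1-11-1, 1-110-, 10--0-, 10-1-1, 1011--, 1110-0}
Coverage chart:
  m0: -00-00,0-0-00,0-00-0
  m2: 0-00-0 ←essential
  m4: -00-00,0-0-00
  m7: -0-111,0-0111
  m9: -01--1,0-10-1
  m11: -01--1,0-10-1
  m13: -01--1 ←essential
  m14: -0111-,0-1110
  m15: -0-111,-01--1,-0111-
  m16: 0-0-00,0-00-0,01-00-,010--0
  m17: 01-00- ←essential
  m18: 0-00-0,010--0
  m22: -10110,01-110,010--0,01011-
  m23: 0-0111,01011-
  m24: -11000,01-00-
  m25: 0-10-1,01-00-
  m27: 0-10-1 ←essential
  m30: 0-1110,01-110
  m32: -00-00,10--0-
  m33: 10--0- ←essential
  m37: 10--0-,10-1-1
  m41: -01--1,10--0-
  m43: -01--1 ←essential
  m44: 1-1-00,1-110-,10--0-,1011--
  m45: -01--1,1-11-1,1-110-,10--0-,10-1-1,1011--
  m46: -0111-,1011--
  m47: -0-111,-01--1,-0111-,1-11-1,10-1-1,1011--
  m54: -10110 ←essential
  m56: -11000,1-1-00,1110-0
  m58: 1110-0 ←essential
  m60: 1-1-00,1-110-
  m61: 1-11-1,1-110-
  m63: 1-11-1 ←essential
Essential: -01--1, -10110, 0-00-0, 0-10-1, 01-00-, 1-11-1, 10--0-, 1110-0
Petrick residual → -00-00, -0111-, 0-0111, 0-1110, 1-1-00
Min cover (13 terms): b'c'e'f' + b'cf + b'cde + bc'def' + a'c'd'f' + a'c'def + a'cd'f + a'cdef' + a'bd'e' + ace'f' + acdf + ab'e' + abcd'f'

13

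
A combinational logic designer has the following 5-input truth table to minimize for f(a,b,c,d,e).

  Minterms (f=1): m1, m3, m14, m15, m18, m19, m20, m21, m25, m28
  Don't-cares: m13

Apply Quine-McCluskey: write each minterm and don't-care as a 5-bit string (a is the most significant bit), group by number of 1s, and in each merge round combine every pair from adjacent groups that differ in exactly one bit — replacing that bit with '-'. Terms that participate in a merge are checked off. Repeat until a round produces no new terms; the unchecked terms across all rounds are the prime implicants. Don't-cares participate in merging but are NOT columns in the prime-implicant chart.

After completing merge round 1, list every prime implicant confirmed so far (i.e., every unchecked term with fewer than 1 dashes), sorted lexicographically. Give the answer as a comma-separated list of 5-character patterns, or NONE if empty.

size-2^0 implicants → 00001(✓)  00011(✓)  01101(✓)  01110(✓)  01111(✓)  10010(✓)  10011(✓)  10100(✓)  10101(✓)  11001  11100(✓)
size-2^1 implicants → -0011  000-1  011-1  0111-  1-100  1001-  1010-
Unchecked terms (primes): -0011, 000-1, 011-1, 0111-, 1-100, 1001-, 1010-, 11001

11001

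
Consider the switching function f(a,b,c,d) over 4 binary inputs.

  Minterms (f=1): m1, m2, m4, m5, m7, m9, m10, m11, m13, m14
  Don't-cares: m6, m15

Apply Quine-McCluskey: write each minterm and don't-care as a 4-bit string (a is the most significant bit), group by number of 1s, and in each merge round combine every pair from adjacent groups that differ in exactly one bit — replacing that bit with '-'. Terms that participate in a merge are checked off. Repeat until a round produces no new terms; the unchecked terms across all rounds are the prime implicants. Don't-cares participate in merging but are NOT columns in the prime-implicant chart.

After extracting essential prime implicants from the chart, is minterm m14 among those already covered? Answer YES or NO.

Round 0: 0001✓ 0010✓ 0100✓ 0101✓ 0110✓ 0111✓ 1001✓ 1010✓ 1011✓ 1101✓ 1110✓ 1111✓
Round 1: -001✓ -010✓ -101✓ -110✓ -111✓ 0-01✓ 0-10✓ 01-0✓ 01-1✓ 010-✓ 011-✓ 1-01✓ 1-10✓ 1-11✓ 10-1✓ 101-✓ 11-1✓ 111-✓
Round 2: --01 --10 -1-1 -11- 01-- 1--1 1-1-
PIs = {--01, --10, -1-1, -11-, 01--, 1--1, 1-1-}
Coverage chart:
  m1: --01 ←essential
  m2: --10 ←essential
  m4: 01-- ←essential
  m5: --01,-1-1,01--
  m7: -1-1,-11-,01--
  m9: --01,1--1
  m10: --10,1-1-
  m11: 1--1,1-1-
  m13: --01,-1-1,1--1
  m14: --10,-11-,1-1-
Essential: --01, --10, 01--

YES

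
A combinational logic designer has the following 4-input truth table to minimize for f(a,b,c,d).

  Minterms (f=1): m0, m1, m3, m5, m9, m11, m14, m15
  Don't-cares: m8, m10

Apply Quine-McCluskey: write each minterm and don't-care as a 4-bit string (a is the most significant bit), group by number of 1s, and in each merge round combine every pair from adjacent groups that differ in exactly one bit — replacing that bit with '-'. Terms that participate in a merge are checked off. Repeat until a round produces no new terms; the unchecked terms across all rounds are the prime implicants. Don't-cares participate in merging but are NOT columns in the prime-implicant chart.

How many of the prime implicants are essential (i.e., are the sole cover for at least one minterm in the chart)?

Round 0: 0000✓ 0001✓ 0011✓ 0101✓ 1000✓ 1001✓ 1010✓ 1011✓ 1110✓ 1111✓
Round 1: -000✓ -001✓ -011✓ 0-01 00-1✓ 000-✓ 1-10✓ 1-11✓ 10-0✓ 10-1✓ 100-✓ 101-✓ 111-✓
Round 2: -0-1 -00- 1-1- 10--
PIs = {-0-1, -00-, 0-01, 1-1-, 10--}
Coverage chart:
  m0: -00- ←essential
  m1: -0-1,-00-,0-01
  m3: -0-1 ←essential
  m5: 0-01 ←essential
  m9: -0-1,-00-,10--
  m11: -0-1,1-1-,10--
  m14: 1-1- ←essential
  m15: 1-1- ←essential
Essential: -0-1, -00-, 0-01, 1-1-

4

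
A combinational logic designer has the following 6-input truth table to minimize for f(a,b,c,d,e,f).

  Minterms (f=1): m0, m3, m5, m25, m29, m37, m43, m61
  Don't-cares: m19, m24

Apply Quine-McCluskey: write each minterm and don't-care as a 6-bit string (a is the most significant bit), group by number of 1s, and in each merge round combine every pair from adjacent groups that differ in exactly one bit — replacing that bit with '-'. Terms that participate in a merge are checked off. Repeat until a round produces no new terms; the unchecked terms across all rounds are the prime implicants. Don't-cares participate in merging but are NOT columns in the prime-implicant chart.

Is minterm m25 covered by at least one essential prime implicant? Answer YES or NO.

NO

size-2^0 implicants → 000000  000011(✓)  000101(✓)  010011(✓)  011000(✓)  011001(✓)  011101(✓)  100101(✓)  101011  111101(✓)
size-2^1 implicants → -00101  -11101  0-0011  011-01  01100-
Unchecked terms (primes): -00101, -11101, 0-0011, 000000, 011-01, 01100-, 101011
Minterm coverage:
  m0 ⊆ 000000 [E]
  m3 ⊆ 0-0011 [E]
  m5 ⊆ -00101 [E]
  m25 ⊆ 011-01,01100-
  m29 ⊆ -11101,011-01
  m37 ⊆ -00101 [E]
  m43 ⊆ 101011 [E]
  m61 ⊆ -11101 [E]
E = {-00101, -11101, 0-0011, 000000, 101011}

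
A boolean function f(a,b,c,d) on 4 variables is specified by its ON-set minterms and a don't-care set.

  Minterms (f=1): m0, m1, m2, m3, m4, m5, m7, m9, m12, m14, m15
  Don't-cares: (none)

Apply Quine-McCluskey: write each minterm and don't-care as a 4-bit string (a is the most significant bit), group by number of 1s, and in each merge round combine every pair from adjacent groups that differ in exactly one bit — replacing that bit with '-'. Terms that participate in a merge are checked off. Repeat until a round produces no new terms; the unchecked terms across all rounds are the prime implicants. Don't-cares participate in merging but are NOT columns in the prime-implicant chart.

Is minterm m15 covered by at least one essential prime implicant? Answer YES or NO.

NO

[col 0] 0000*, 0001*, 0010*, 0011*, 0100*, 0101*, 0111*, 1001*, 1100*, 1110*, 1111*
[col 1] -001, -100, -111, 0-00*, 0-01*, 0-11*, 00-0*, 00-1*, 000-*, 001-*, 01-1*, 010-*, 11-0, 111-
[col 2] 0--1, 0-0-, 00--
Prime implicants: -001, -100, -111, 0--1, 0-0-, 00--, 11-0, 111-
PI chart (minterm → PIs covering it):
  0 | 0-0-,00--
  1 | -001,0--1,0-0-,00--
  2 | 00--  (sole → essential)
  3 | 0--1,00--
  4 | -100,0-0-
  5 | 0--1,0-0-
  7 | -111,0--1
  9 | -001  (sole → essential)
  12 | -100,11-0
  14 | 11-0,111-
  15 | -111,111-
Essential prime implicants: -001, 00--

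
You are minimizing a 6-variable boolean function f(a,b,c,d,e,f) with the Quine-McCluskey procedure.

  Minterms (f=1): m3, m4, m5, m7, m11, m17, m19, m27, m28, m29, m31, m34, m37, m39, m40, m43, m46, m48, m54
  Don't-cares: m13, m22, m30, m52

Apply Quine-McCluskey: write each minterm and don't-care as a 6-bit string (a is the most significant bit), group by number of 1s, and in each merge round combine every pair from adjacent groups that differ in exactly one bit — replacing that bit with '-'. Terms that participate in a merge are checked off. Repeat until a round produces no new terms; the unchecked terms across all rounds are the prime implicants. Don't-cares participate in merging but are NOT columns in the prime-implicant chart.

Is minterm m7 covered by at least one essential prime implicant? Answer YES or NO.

size-2^0 implicants → 000011(✓)  000100(✓)  000101(✓)  000111(✓)  001011(✓)  001101(✓)  010001(✓)  010011(✓)  010110(✓)  011011(✓)  011100(✓)  011101(✓)  011110(✓)  011111(✓)  100010  100101(✓)  100111(✓)  101000  101011(✓)  101110  110000(✓)  110100(✓)  110110(✓)
size-2^1 implicants → -00101(✓)  -00111(✓)  -01011  -10110  0-0011(✓)  0-1011(✓)  0-1101  00-011(✓)  00-101  000-11  0001-1(✓)  00010-  01-011(✓)  01-110  0100-1  011-11  0111-0(✓)  0111-1(✓)  01110-(✓)  01111-(✓)  1001-1(✓)  110-00  1101-0
size-2^2 implicants → -001-1  0--011  0111--
Unchecked terms (primes): -001-1, -01011, -10110, 0--011, 0-1101, 00-101, 000-11, 00010-, 01-110, 0100-1, 011-11, 0111--, 100010, 101000, 101110, 110-00, 1101-0
Minterm coverage:
  m3 ⊆ 0--011,000-11
  m4 ⊆ 00010- [E]
  m5 ⊆ -001-1,00-101,00010-
  m7 ⊆ -001-1,000-11
  m11 ⊆ -01011,0--011
  m17 ⊆ 0100-1 [E]
  m19 ⊆ 0--011,0100-1
  m27 ⊆ 0--011,011-11
  m28 ⊆ 0111-- [E]
  m29 ⊆ 0-1101,0111--
  m31 ⊆ 011-11,0111--
  m34 ⊆ 100010 [E]
  m37 ⊆ -001-1 [E]
  m39 ⊆ -001-1 [E]
  m40 ⊆ 101000 [E]
  m43 ⊆ -01011 [E]
  m46 ⊆ 101110 [E]
  m48 ⊆ 110-00 [E]
  m54 ⊆ -10110,1101-0
E = {-001-1, -01011, 00010-, 0100-1, 0111--, 100010, 101000, 101110, 110-00}

YES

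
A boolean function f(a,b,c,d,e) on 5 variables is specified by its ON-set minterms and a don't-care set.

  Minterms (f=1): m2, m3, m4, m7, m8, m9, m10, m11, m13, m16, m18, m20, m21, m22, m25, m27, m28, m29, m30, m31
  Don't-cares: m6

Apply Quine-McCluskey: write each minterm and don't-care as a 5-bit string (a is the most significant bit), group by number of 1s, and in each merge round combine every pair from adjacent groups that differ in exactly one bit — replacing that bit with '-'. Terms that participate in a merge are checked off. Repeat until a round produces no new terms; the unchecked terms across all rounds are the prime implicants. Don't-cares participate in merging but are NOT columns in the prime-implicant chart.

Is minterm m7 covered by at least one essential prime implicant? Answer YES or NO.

[col 0] 00010*, 00011*, 00100*, 00110*, 00111*, 01000*, 01001*, 01010*, 01011*, 01101*, 10000*, 10010*, 10100*, 10101*, 10110*, 11001*, 11011*, 11100*, 11101*, 11110*, 11111*
[col 1] -0010*, -0100*, -0110*, -1001*, -1011*, -1101*, 0-010*, 0-011*, 00-10*, 00-11*, 0001-*, 001-0*, 0011-*, 01-01*, 010-0*, 010-1*, 0100-*, 0101-*, 1-100*, 1-101*, 1-110*, 10-00*, 10-10*, 100-0*, 101-0*, 1010-*, 11-01*, 11-11*, 110-1*, 111-0*, 111-1*, 1110-*, 1111-*
[col 2] -0-10, -01-0, -1-01, -10-1, 0-01-, 00-1-, 010--, 1-1-0, 1-10-, 10--0, 11--1, 111--
Prime implicants: -0-10, -01-0, -1-01, -10-1, 0-01-, 00-1-, 010--, 1-1-0, 1-10-, 10--0, 11--1, 111--
PI chart (minterm → PIs covering it):
  2 | -0-10,0-01-,00-1-
  3 | 0-01-,00-1-
  4 | -01-0  (sole → essential)
  7 | 00-1-  (sole → essential)
  8 | 010--  (sole → essential)
  9 | -1-01,-10-1,010--
  10 | 0-01-,010--
  11 | -10-1,0-01-,010--
  13 | -1-01  (sole → essential)
  16 | 10--0  (sole → essential)
  18 | -0-10,10--0
  20 | -01-0,1-1-0,1-10-,10--0
  21 | 1-10-  (sole → essential)
  22 | -0-10,-01-0,1-1-0,10--0
  25 | -1-01,-10-1,11--1
  27 | -10-1,11--1
  28 | 1-1-0,1-10-,111--
  29 | -1-01,1-10-,11--1,111--
  30 | 1-1-0,111--
  31 | 11--1,111--
Essential prime implicants: -01-0, -1-01, 00-1-, 010--, 1-10-, 10--0

YES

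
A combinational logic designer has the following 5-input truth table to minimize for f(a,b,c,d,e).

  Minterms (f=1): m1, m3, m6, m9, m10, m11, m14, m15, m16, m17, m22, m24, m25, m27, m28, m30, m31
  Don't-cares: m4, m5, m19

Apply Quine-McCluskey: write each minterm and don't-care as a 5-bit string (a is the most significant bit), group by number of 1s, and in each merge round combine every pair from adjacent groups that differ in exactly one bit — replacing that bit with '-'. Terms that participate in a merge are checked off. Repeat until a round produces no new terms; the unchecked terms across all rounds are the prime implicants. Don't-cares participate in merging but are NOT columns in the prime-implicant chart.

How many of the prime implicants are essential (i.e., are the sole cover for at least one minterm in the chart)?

4

Round 0: 00001✓ 00011✓ 00100✓ 00101✓ 00110✓ 01001✓ 01010✓ 01011✓ 01110✓ 01111✓ 10000✓ 10001✓ 10011✓ 10110✓ 11000✓ 11001✓ 11011✓ 11100✓ 11110✓ 11111✓
Round 1: -0001✓ -0011✓ -0110✓ -1001✓ -1011✓ -1110✓ -1111✓ 0-001✓ 0-011✓ 0-110✓ 00-01 000-1✓ 001-0 0010- 01-10✓ 01-11✓ 010-1✓ 0101-✓ 0111-✓ 1-000✓ 1-001✓ 1-011✓ 1-110✓ 100-1✓ 1000-✓ 11-00 11-11✓ 110-1✓ 1100-✓ 111-0 1111-✓
Round 2: --001✓ --011✓ --110 -00-1✓ -1-11 -10-1✓ -111- 0-0-1✓ 01-1- 1-0-1✓ 1-00-
Round 3: --0-1
PIs = {--0-1, --110, -1-11, -111-, 00-01, 001-0, 0010-, 01-1-, 1-00-, 11-00, 111-0}
Coverage chart:
  m1: --0-1,00-01
  m3: --0-1 ←essential
  m6: --110,001-0
  m9: --0-1 ←essential
  m10: 01-1- ←essential
  m11: --0-1,-1-11,01-1-
  m14: --110,-111-,01-1-
  m15: -1-11,-111-,01-1-
  m16: 1-00- ←essential
  m17: --0-1,1-00-
  m22: --110 ←essential
  m24: 1-00-,11-00
  m25: --0-1,1-00-
  m27: --0-1,-1-11
  m28: 11-00,111-0
  m30: --110,-111-,111-0
  m31: -1-11,-111-
Essential: --0-1, --110, 01-1-, 1-00-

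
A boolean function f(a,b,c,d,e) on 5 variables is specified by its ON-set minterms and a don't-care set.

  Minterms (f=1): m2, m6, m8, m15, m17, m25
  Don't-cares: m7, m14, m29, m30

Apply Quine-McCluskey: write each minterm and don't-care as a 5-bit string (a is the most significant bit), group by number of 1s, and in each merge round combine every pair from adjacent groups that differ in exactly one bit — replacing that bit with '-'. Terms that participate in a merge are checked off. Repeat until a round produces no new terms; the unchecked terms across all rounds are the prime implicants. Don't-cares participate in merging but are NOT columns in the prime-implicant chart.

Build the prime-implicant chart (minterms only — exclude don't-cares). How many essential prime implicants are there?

4

Round 0: 00010✓ 00110✓ 00111✓ 01000 01110✓ 01111✓ 10001✓ 11001✓ 11101✓ 11110✓
Round 1: -1110 0-110✓ 0-111✓ 00-10 0011-✓ 0111-✓ 1-001 11-01
Round 2: 0-11-
PIs = {-1110, 0-11-, 00-10, 01000, 1-001, 11-01}
Coverage chart:
  m2: 00-10 ←essential
  m6: 0-11-,00-10
  m8: 01000 ←essential
  m15: 0-11- ←essential
  m17: 1-001 ←essential
  m25: 1-001,11-01
Essential: 0-11-, 00-10, 01000, 1-001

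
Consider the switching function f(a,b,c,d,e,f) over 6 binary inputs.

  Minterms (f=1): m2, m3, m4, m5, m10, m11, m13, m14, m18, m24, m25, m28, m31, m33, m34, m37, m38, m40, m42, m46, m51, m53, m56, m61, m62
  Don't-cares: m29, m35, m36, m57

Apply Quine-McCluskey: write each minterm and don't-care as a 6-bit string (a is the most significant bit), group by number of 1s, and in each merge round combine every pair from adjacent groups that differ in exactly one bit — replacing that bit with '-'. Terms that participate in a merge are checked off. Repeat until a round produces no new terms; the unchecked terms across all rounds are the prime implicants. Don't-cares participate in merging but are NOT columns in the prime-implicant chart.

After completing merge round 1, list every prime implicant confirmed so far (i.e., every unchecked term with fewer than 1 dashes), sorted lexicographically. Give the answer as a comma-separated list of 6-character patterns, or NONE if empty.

NONE

[col 0] 000010*, 000011*, 000100*, 000101*, 001010*, 001011*, 001101*, 001110*, 010010*, 011000*, 011001*, 011100*, 011101*, 011111*, 100001*, 100010*, 100011*, 100100*, 100101*, 100110*, 101000*, 101010*, 101110*, 110011*, 110101*, 111000*, 111001*, 111101*, 111110*
[col 1] -00010*, -00011*, -00100*, -00101*, -01010*, -01110*, -11000*, -11001*, -11101*, 0-0010, 0-1101, 00-010*, 00-011*, 00-101, 00001-*, 00010-*, 001-10*, 00101-*, 011-00*, 011-01*, 01100-*, 0111-1, 01110-*, 1-0011, 1-0101, 1-1000, 1-1110, 10-010*, 10-110*, 100-01, 100-10*, 1000-1, 10001-*, 1001-0, 10010-*, 101-10*, 1010-0, 11-101, 111-01*, 11100-*
[col 2] -0-010, -0001-, -0010-, -01-10, -11-01, -1100-, 00-01-, 011-0-, 10--10
Prime implicants: -0-010, -0001-, -0010-, -01-10, -11-01, -1100-, 0-0010, 0-1101, 00-01-, 00-101, 011-0-, 0111-1, 1-0011, 1-0101, 1-1000, 1-1110, 10--10, 100-01, 1000-1, 1001-0, 1010-0, 11-101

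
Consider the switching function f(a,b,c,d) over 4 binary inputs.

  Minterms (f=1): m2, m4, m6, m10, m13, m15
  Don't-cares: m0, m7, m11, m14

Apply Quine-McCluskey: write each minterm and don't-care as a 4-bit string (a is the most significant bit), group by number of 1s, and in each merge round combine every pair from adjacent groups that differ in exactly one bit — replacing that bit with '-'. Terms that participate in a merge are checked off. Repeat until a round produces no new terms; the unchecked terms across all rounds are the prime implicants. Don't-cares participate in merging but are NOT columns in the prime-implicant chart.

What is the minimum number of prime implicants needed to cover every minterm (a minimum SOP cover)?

[col 0] 0000*, 0010*, 0100*, 0110*, 0111*, 1010*, 1011*, 1101*, 1110*, 1111*
[col 1] -010*, -110*, -111*, 0-00*, 0-10*, 00-0*, 01-0*, 011-*, 1-10*, 1-11*, 101-*, 11-1, 111-*
[col 2] --10, -11-, 0--0, 1-1-
Prime implicants: --10, -11-, 0--0, 1-1-, 11-1
PI chart (minterm → PIs covering it):
  2 | --10,0--0
  4 | 0--0  (sole → essential)
  6 | --10,-11-,0--0
  10 | --10,1-1-
  13 | 11-1  (sole → essential)
  15 | -11-,1-1-,11-1
Essential prime implicants: 0--0, 11-1
Petrick residual → --10
Minimum SOP uses 3 PIs: cd' + a'd' + abd

3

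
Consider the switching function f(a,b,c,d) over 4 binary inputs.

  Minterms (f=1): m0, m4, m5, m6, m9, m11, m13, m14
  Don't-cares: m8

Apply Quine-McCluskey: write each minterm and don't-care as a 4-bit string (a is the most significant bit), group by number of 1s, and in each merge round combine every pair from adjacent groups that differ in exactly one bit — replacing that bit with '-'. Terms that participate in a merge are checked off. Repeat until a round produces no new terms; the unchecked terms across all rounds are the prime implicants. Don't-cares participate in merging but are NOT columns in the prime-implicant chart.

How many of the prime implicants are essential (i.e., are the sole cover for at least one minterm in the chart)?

2

size-2^0 implicants → 0000(✓)  0100(✓)  0101(✓)  0110(✓)  1000(✓)  1001(✓)  1011(✓)  1101(✓)  1110(✓)
size-2^1 implicants → -000  -101  -110  0-00  01-0  010-  1-01  10-1  100-
Unchecked terms (primes): -000, -101, -110, 0-00, 01-0, 010-, 1-01, 10-1, 100-
Minterm coverage:
  m0 ⊆ -000,0-00
  m4 ⊆ 0-00,01-0,010-
  m5 ⊆ -101,010-
  m6 ⊆ -110,01-0
  m9 ⊆ 1-01,10-1,100-
  m11 ⊆ 10-1 [E]
  m13 ⊆ -101,1-01
  m14 ⊆ -110 [E]
E = {-110, 10-1}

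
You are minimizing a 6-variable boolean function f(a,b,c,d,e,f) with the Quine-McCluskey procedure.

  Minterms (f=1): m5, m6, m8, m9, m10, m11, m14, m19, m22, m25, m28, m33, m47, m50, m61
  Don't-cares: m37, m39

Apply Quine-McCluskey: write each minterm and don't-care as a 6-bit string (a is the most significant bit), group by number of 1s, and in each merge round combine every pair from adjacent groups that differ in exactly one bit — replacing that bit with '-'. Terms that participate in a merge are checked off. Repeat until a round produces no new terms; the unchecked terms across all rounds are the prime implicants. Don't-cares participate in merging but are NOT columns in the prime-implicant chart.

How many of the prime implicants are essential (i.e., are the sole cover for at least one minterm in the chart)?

size-2^0 implicants → 000101(✓)  000110(✓)  001000(✓)  001001(✓)  001010(✓)  001011(✓)  001110(✓)  010011  010110(✓)  011001(✓)  011100  100001(✓)  100101(✓)  100111(✓)  101111(✓)  110010  111101
size-2^1 implicants → -00101  0-0110  0-1001  00-110  001-10  0010-0(✓)  0010-1(✓)  00100-(✓)  00101-(✓)  10-111  100-01  1001-1
size-2^2 implicants → 0010--
Unchecked terms (primes): -00101, 0-0110, 0-1001, 00-110, 001-10, 0010--, 010011, 011100, 10-111, 100-01, 1001-1, 110010, 111101
Minterm coverage:
  m5 ⊆ -00101 [E]
  m6 ⊆ 0-0110,00-110
  m8 ⊆ 0010-- [E]
  m9 ⊆ 0-1001,0010--
  m10 ⊆ 001-10,0010--
  m11 ⊆ 0010-- [E]
  m14 ⊆ 00-110,001-10
  m19 ⊆ 010011 [E]
  m22 ⊆ 0-0110 [E]
  m25 ⊆ 0-1001 [E]
  m28 ⊆ 011100 [E]
  m33 ⊆ 100-01 [E]
  m47 ⊆ 10-111 [E]
  m50 ⊆ 110010 [E]
  m61 ⊆ 111101 [E]
E = {-00101, 0-0110, 0-1001, 0010--, 010011, 011100, 10-111, 100-01, 110010, 111101}

10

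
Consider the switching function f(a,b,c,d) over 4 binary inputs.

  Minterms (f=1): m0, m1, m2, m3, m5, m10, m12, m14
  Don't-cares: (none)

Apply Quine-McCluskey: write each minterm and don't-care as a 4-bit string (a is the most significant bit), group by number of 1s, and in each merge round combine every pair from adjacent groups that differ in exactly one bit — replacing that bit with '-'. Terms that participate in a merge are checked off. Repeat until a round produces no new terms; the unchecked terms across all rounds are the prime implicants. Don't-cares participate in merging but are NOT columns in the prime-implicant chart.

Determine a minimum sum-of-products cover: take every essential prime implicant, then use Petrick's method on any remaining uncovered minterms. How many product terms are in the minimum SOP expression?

4

Round 0: 0000✓ 0001✓ 0010✓ 0011✓ 0101✓ 1010✓ 1100✓ 1110✓
Round 1: -010 0-01 00-0✓ 00-1✓ 000-✓ 001-✓ 1-10 11-0
Round 2: 00--
PIs = {-010, 0-01, 00--, 1-10, 11-0}
Coverage chart:
  m0: 00-- ←essential
  m1: 0-01,00--
  m2: -010,00--
  m3: 00-- ←essential
  m5: 0-01 ←essential
  m10: -010,1-10
  m12: 11-0 ←essential
  m14: 1-10,11-0
Essential: 0-01, 00--, 11-0
Petrick residual → -010
Min cover (4 terms): b'cd' + a'c'd + a'b' + abd'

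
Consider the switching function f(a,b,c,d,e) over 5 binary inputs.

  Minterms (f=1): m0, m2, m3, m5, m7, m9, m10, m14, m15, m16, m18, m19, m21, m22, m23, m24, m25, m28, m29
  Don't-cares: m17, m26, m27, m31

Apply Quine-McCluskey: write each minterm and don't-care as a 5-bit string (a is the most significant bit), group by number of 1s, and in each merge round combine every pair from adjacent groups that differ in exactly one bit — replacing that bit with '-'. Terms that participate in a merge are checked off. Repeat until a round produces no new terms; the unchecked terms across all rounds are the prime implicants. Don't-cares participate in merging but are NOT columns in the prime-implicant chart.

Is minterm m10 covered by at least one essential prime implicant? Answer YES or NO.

size-2^0 implicants → 00000(✓)  00010(✓)  00011(✓)  00101(✓)  00111(✓)  01001(✓)  01010(✓)  01110(✓)  01111(✓)  10000(✓)  10001(✓)  10010(✓)  10011(✓)  10101(✓)  10110(✓)  10111(✓)  11000(✓)  11001(✓)  11010(✓)  11011(✓)  11100(✓)  11101(✓)  11111(✓)
size-2^1 implicants → -0000(✓)  -0010(✓)  -0011(✓)  -0101(✓)  -0111(✓)  -1001  -1010(✓)  -1111(✓)  0-010(✓)  0-111(✓)  00-11(✓)  000-0(✓)  0001-(✓)  001-1(✓)  01-10  0111-  1-000(✓)  1-001(✓)  1-010(✓)  1-011(✓)  1-101(✓)  1-111(✓)  10-01(✓)  10-10(✓)  10-11(✓)  100-0(✓)  100-1(✓)  1000-(✓)  1001-(✓)  101-1(✓)  1011-(✓)  11-00(✓)  11-01(✓)  11-11(✓)  110-0(✓)  110-1(✓)  1100-(✓)  1101-(✓)  111-1(✓)  1110-(✓)
size-2^2 implicants → --010  --111  -0-11  -00-0  -001-  -01-1  1--01(✓)  1--11(✓)  1-0-0(✓)  1-0-1(✓)  1-00-(✓)  1-01-(✓)  1-1-1(✓)  10--1(✓)  10-1-  100--(✓)  11--1(✓)  11-0-  110--(✓)
size-2^3 implicants → 1---1  1-0--
Unchecked terms (primes): --010, --111, -0-11, -00-0, -001-, -01-1, -1001, 01-10, 0111-, 1---1, 1-0--, 10-1-, 11-0-
Minterm coverage:
  m0 ⊆ -00-0 [E]
  m2 ⊆ --010,-00-0,-001-
  m3 ⊆ -0-11,-001-
  m5 ⊆ -01-1 [E]
  m7 ⊆ --111,-0-11,-01-1
  m9 ⊆ -1001 [E]
  m10 ⊆ --010,01-10
  m14 ⊆ 01-10,0111-
  m15 ⊆ --111,0111-
  m16 ⊆ -00-0,1-0--
  m18 ⊆ --010,-00-0,-001-,1-0--,10-1-
  m19 ⊆ -0-11,-001-,1---1,1-0--,10-1-
  m21 ⊆ -01-1,1---1
  m22 ⊆ 10-1- [E]
  m23 ⊆ --111,-0-11,-01-1,1---1,10-1-
  m24 ⊆ 1-0--,11-0-
  m25 ⊆ -1001,1---1,1-0--,11-0-
  m28 ⊆ 11-0- [E]
  m29 ⊆ 1---1,11-0-
E = {-00-0, -01-1, -1001, 10-1-, 11-0-}

NO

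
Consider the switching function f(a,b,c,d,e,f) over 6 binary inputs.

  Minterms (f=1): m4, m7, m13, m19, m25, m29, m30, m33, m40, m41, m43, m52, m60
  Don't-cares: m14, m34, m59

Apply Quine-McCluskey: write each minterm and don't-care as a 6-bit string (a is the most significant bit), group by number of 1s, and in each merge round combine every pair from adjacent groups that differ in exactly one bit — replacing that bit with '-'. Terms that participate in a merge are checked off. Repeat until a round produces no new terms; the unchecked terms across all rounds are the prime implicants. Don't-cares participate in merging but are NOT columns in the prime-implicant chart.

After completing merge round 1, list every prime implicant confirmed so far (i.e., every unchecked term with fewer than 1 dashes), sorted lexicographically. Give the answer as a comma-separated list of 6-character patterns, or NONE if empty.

size-2^0 implicants → 000100  000111  001101(✓)  001110(✓)  010011  011001(✓)  011101(✓)  011110(✓)  100001(✓)  100010  101000(✓)  101001(✓)  101011(✓)  110100(✓)  111011(✓)  111100(✓)
size-2^1 implicants → 0-1101  0-1110  011-01  1-1011  10-001  1010-1  10100-  11-100
Unchecked terms (primes): 0-1101, 0-1110, 000100, 000111, 010011, 011-01, 1-1011, 10-001, 100010, 1010-1, 10100-, 11-100

000100, 000111, 010011, 100010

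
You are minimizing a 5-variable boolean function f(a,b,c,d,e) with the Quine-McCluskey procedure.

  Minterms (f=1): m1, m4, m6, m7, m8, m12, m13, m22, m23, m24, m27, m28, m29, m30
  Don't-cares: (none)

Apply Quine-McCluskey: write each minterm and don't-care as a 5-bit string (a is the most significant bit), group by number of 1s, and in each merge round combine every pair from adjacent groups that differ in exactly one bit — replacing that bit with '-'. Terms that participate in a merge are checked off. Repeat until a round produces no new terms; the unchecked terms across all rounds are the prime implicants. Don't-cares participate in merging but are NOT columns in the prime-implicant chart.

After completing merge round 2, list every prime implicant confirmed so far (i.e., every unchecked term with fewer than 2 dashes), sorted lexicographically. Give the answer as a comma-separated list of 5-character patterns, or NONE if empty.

0-100, 00001, 001-0, 1-110, 11011, 111-0

Round 0: 00001 00100✓ 00110✓ 00111✓ 01000✓ 01100✓ 01101✓ 10110✓ 10111✓ 11000✓ 11011 11100✓ 11101✓ 11110✓
Round 1: -0110✓ -0111✓ -1000✓ -1100✓ -1101✓ 0-100 001-0 0011-✓ 01-00✓ 0110-✓ 1-110 1011-✓ 11-00✓ 111-0 1110-✓
Round 2: -011- -1-00 -110-
PIs = {-011-, -1-00, -110-, 0-100, 00001, 001-0, 1-110, 11011, 111-0}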